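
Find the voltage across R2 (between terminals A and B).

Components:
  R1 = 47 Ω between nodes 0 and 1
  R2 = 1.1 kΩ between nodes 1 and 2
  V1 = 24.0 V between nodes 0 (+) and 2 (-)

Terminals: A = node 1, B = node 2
R1 and R2 are in series across V1 (node 0 → node 1 → node 2), and the output A–B is taken across R2, so this is a voltage divider.
Series current: I = V1/(R1 + R2) = 24/(47 + 1100) = 24/1147 = 0.02092 A
V_R2 = I × R2 = V1 × R2/(R1 + R2) = 24 × 1100/1147 = 23.02 V

Final answer: 23.02 V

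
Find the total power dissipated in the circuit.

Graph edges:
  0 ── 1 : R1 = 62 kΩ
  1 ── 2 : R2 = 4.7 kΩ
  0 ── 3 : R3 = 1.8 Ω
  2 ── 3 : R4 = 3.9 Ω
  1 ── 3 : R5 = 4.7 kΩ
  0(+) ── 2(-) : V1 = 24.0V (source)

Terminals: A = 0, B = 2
Nodal analysis, taking node 2 as the 0 V reference.
Source V1 fixes V_0 = 24 V.
KCL at each unknown node (sum of currents leaving = 0; resistances in Ω):
  Node 1: (V_1 - 24)/62000 + (V_1 - 0)/4700 + (V_1 - V_3)/4700 = 0
  Node 3: (V_3 - 24)/1.8 + (V_3 - 0)/3.9 + (V_3 - V_1)/4700 = 0
Collecting terms (coefficients in siemens):
  0.0004417·V_1 - 0.0002128·V_3 = 0.0003871
  0.8122·V_3 - 0.0002128·V_1 = 13.33
Determinant D = (0.0004417)(0.8122) - (-0.0002128)(-0.0002128) = 0.0003587
V_1 = [(0.0003871)(0.8122) - (-0.0002128)(13.33)]/D = 8.786 V
V_3 = [(0.0004417)(13.33) - (0.0003871)(-0.0002128)]/D = 16.42 V
Power in each resistor, P = (ΔV)²/R:
  P_R1 = (24 - 8.786)²/62000 = 0.003733 W
  P_R2 = (8.786 - 0)²/4700 = 0.01642 W
  P_R3 = (24 - 16.42)²/1.8 = 31.93 W
  P_R4 = (0 - 16.42)²/3.9 = 69.12 W
  P_R5 = (8.786 - 16.42)²/4700 = 0.0124 W
P_total = P_R1 + P_R2 + P_R3 + P_R4 + P_R5 = 101.1 W

Final answer: 101.1 W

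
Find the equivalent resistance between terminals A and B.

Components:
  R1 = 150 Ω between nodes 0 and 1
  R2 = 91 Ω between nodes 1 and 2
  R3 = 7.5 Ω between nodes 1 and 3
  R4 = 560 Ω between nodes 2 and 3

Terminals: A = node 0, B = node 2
Reduce the network between node 0 (A) and node 2 (B) by series/parallel combination:
  Rs1 = R3 + R4 (series, joined only at node 3) = 7.5 + 560 = 567.5 Ω
  Rp1 = R2 ‖ Rs1 (parallel, both between nodes 1 and 2) = 1/(1/91 + 1/567.5) = 78.42 Ω
  Rs2 = R1 + Rp1 (series, joined only at node 1) = 150 + 78.42 = 228.4 Ω
R_eq = 228.4 Ω

Final answer: 228.4 Ω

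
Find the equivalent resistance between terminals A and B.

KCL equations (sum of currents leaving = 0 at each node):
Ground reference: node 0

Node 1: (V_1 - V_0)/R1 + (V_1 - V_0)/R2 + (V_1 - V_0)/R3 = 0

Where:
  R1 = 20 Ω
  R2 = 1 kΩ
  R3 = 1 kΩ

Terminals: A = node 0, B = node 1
Reduce the network between node 0 (A) and node 1 (B) by series/parallel combination:
  Rp1 = R1 ‖ R2 ‖ R3 (parallel, all between nodes 0 and 1) = 1/(1/20 + 1/1000 + 1/1000) = 19.23 Ω
R_eq = 19.23 Ω

Final answer: 19.23 Ω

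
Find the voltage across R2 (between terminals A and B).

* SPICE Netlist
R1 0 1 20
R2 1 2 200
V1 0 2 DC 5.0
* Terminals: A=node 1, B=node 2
R1 and R2 are in series across V1 (node 0 → node 1 → node 2), and the output A–B is taken across R2, so this is a voltage divider.
Series current: I = V1/(R1 + R2) = 5/(20 + 200) = 5/220 = 0.02273 A
V_R2 = I × R2 = V1 × R2/(R1 + R2) = 5 × 200/220 = 4.545 V

Final answer: 4.545 V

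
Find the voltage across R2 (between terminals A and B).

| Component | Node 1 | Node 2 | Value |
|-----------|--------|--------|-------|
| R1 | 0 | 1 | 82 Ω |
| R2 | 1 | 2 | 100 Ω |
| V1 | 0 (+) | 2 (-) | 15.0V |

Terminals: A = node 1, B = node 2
R1 and R2 are in series across V1 (node 0 → node 1 → node 2), and the output A–B is taken across R2, so this is a voltage divider.
Series current: I = V1/(R1 + R2) = 15/(82 + 100) = 15/182 = 0.08242 A
V_R2 = I × R2 = V1 × R2/(R1 + R2) = 15 × 100/182 = 8.242 V

Final answer: 8.242 V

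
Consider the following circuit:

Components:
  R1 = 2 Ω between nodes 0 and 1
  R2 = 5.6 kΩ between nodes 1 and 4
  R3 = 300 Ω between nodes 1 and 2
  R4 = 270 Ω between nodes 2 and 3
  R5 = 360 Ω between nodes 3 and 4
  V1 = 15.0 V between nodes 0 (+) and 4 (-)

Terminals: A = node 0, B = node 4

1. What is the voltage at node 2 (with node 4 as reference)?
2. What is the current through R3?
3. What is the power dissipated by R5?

Nodal analysis, taking node 4 as the 0 V reference.
Source V1 fixes V_0 = 15 V.
KCL at each unknown node (sum of currents leaving = 0; resistances in Ω):
  Node 1: (V_1 - 15)/2 + (V_1 - 0)/5600 + (V_1 - V_2)/300 = 0
  Node 2: (V_2 - V_1)/300 + (V_2 - V_3)/270 = 0
  Node 3: (V_3 - V_2)/270 + (V_3 - 0)/360 = 0
Collecting terms (coefficients in siemens):
  0.5035·V_1 - 0.003333·V_2 = 7.5
  0.007037·V_2 - 0.003333·V_1 - 0.003704·V_3 = 0
  0.006481·V_3 - 0.003704·V_2 = 0
Solving these 3 simultaneous equations (Gaussian elimination) gives:
  V_1 = 14.96 V, V_2 = 10.14 V, V_3 = 5.792 V
Part 1:
  Read off the nodal solution: V_2 = 10.14 V
Part 2:
  I_R3 = (V_1 - V_2)/R3 = (14.96 - 10.14)/300 = 0.01609 A
  Magnitude: I_R3 = 0.01609 A
Part 3:
  I_R5 = (V_3 - V_4)/R5 = (5.792 - 0)/360 = 0.01609 A
  P_R5 = I_R5² × R5 = (0.01609)² × 360 = 0.09318 W

Final answers:
1. V_2 = 10.14 V
2. I_R3 = 0.01609 A
3. P_R5 = 0.09318 W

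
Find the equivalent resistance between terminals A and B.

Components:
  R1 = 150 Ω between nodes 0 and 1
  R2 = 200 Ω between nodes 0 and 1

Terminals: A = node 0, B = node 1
Reduce the network between node 0 (A) and node 1 (B) by series/parallel combination:
  Rp1 = R1 ‖ R2 (parallel, both between nodes 0 and 1) = 1/(1/150 + 1/200) = 85.71 Ω
R_eq = 85.71 Ω

Final answer: 85.71 Ω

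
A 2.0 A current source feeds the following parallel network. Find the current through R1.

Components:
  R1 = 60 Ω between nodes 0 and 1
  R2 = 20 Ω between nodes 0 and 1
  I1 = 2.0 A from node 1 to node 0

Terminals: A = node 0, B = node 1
All resistors sit directly between nodes 0 and 1, so they are in parallel and share one voltage V; the full source current 2 A splits among them.
1/R_par = 1/60 + 1/20 = 0.06667 S  =>  R_par = 15 Ω
V = I × R_par = 2 × 15 = 30 V
I_R1 = V/R1 = 30/60 = 0.5 A

Final answer: 0.5 A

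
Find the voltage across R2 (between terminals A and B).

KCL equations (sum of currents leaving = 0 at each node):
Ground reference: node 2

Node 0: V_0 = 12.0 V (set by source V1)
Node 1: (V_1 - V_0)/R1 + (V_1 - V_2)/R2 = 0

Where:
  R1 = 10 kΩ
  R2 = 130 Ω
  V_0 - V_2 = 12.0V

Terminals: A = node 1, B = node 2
R1 and R2 are in series across V1 (node 0 → node 1 → node 2), and the output A–B is taken across R2, so this is a voltage divider.
Series current: I = V1/(R1 + R2) = 12/(10000 + 130) = 12/10130 = 0.001185 A
V_R2 = I × R2 = V1 × R2/(R1 + R2) = 12 × 130/10130 = 0.154 V

Final answer: 0.154 V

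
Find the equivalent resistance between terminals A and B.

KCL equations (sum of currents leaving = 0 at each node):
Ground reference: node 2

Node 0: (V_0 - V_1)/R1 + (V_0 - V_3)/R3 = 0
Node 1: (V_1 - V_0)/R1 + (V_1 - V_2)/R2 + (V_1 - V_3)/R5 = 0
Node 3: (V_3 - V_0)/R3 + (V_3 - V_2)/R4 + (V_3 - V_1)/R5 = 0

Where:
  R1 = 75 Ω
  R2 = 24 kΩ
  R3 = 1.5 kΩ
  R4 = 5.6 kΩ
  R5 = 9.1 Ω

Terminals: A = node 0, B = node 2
The network is not a plain series/parallel combination. Inject a 1 A test current into terminal A (node 0) and return it from terminal B (node 2); then R_eq = V_A / (1 A).
Nodal analysis, taking node 2 as the 0 V reference.
Current source I_test pushes 1 A into node 0 and draws it out of node 2.
KCL at each unknown node (sum of currents leaving = 0; resistances in Ω):
  Node 0: (V_0 - V_1)/75 + (V_0 - V_3)/1500 - 1 = 0
  Node 1: (V_1 - V_0)/75 + (V_1 - 0)/24000 + (V_1 - V_3)/9.1 = 0
  Node 3: (V_3 - V_0)/1500 + (V_3 - V_1)/9.1 + (V_3 - 0)/5600 = 0
Collecting terms (coefficients in siemens):
  0.014·V_0 - 0.01333·V_1 - 0.0006667·V_3 = 1
  0.1233·V_1 - 0.01333·V_0 - 0.1099·V_3 = 0
  0.1107·V_3 - 0.0006667·V_0 - 0.1099·V_1 = 0
Solving these 3 simultaneous equations (Gaussian elimination) gives:
  V_0 = 4617 V, V_1 = 4546 V, V_3 = 4539 V
R_eq = V_0 / 1 A = 4617 Ω = 4.617 kΩ

Final answer: 4.617 kΩ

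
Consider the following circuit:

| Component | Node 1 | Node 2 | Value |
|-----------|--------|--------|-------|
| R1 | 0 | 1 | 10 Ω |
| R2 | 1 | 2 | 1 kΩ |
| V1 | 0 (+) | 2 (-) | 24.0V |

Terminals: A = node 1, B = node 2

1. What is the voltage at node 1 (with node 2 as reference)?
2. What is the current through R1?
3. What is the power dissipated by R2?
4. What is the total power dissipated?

Nodal analysis, taking node 2 as the 0 V reference.
Source V1 fixes V_0 = 24 V.
KCL at each unknown node (sum of currents leaving = 0; resistances in Ω):
  Node 1: (V_1 - 24)/10 + (V_1 - 0)/1000 = 0
Collecting terms: 0.101 × V_1 = 2.4  =>  V_1 = 23.76 V
Part 1:
  Read off the nodal solution: V_1 = 23.76 V
Part 2:
  I_R1 = (V_0 - V_1)/R1 = (24 - 23.76)/10 = 0.02376 A
  Magnitude: I_R1 = 0.02376 A
Part 3:
  I_R2 = (V_1 - V_2)/R2 = (23.76 - 0)/1000 = 0.02376 A
  P_R2 = I_R2² × R2 = (0.02376)² × 1000 = 0.5647 W
Part 4:
  Power in each resistor, P = (ΔV)²/R:
    P_R1 = (24 - 23.76)²/10 = 0.005647 W
    P_R2 = (23.76 - 0)²/1000 = 0.5647 W
  P_total = P_R1 + P_R2 = 0.5703 W

Final answers:
1. V_1 = 23.76 V
2. I_R1 = 0.02376 A
3. P_R2 = 0.5647 W
4. P_total = 0.5703 W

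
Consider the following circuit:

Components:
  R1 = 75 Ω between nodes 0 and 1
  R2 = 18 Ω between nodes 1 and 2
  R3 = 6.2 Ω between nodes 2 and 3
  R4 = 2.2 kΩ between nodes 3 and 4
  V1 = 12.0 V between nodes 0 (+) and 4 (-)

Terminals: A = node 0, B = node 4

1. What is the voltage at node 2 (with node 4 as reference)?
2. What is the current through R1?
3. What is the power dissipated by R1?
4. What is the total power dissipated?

Nodal analysis, taking node 4 as the 0 V reference.
Source V1 fixes V_0 = 12 V.
KCL at each unknown node (sum of currents leaving = 0; resistances in Ω):
  Node 1: (V_1 - 12)/75 + (V_1 - V_2)/18 = 0
  Node 2: (V_2 - V_1)/18 + (V_2 - V_3)/6.2 = 0
  Node 3: (V_3 - V_2)/6.2 + (V_3 - 0)/2200 = 0
Collecting terms (coefficients in siemens):
  0.06889·V_1 - 0.05556·V_2 = 0.16
  0.2168·V_2 - 0.05556·V_1 - 0.1613·V_3 = 0
  0.1617·V_3 - 0.1613·V_2 = 0
Solving these 3 simultaneous equations (Gaussian elimination) gives:
  V_1 = 11.61 V, V_2 = 11.51 V, V_3 = 11.48 V
Part 1:
  Read off the nodal solution: V_2 = 11.51 V
Part 2:
  I_R1 = (V_0 - V_1)/R1 = (12 - 11.61)/75 = 0.005219 A
  Magnitude: I_R1 = 0.005219 A
Part 3:
  I_R1 = (V_0 - V_1)/R1 = (12 - 11.61)/75 = 0.005219 A
  P_R1 = I_R1² × R1 = (0.005219)² × 75 = 0.002043 W
Part 4:
  Power in each resistor, P = (ΔV)²/R:
    P_R1 = (12 - 11.61)²/75 = 0.002043 W
    P_R2 = (11.61 - 11.51)²/18 = 0.0004903 W
    P_R3 = (11.51 - 11.48)²/6.2 = 0.0001689 W
    P_R4 = (11.48 - 0)²/2200 = 0.05993 W
  P_total = P_R1 + P_R2 + P_R3 + P_R4 = 0.06263 W

Final answers:
1. V_2 = 11.51 V
2. I_R1 = 0.005219 A
3. P_R1 = 0.002043 W
4. P_total = 0.06263 W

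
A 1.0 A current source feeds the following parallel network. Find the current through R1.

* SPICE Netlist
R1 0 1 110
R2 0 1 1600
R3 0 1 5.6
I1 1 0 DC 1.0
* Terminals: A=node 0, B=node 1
All resistors sit directly between nodes 0 and 1, so they are in parallel and share one voltage V; the full source current 1 A splits among them.
1/R_par = 1/110 + 1/1600 + 1/5.6 = 0.1883 S  =>  R_par = 5.311 Ω
V = I × R_par = 1 × 5.311 = 5.311 V
I_R1 = V/R1 = 5.311/110 = 0.04828 A

Final answer: 0.04828 A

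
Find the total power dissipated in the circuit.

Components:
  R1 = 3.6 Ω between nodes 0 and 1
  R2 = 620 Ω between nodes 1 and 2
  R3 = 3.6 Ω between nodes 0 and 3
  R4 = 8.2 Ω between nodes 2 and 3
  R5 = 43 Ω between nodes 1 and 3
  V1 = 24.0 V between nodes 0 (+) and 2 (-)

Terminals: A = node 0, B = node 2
Nodal analysis, taking node 2 as the 0 V reference.
Source V1 fixes V_0 = 24 V.
KCL at each unknown node (sum of currents leaving = 0; resistances in Ω):
  Node 1: (V_1 - 24)/3.6 + (V_1 - 0)/620 + (V_1 - V_3)/43 = 0
  Node 3: (V_3 - 24)/3.6 + (V_3 - 0)/8.2 + (V_3 - V_1)/43 = 0
Collecting terms (coefficients in siemens):
  0.3026·V_1 - 0.02326·V_3 = 6.667
  0.423·V_3 - 0.02326·V_1 = 6.667
Determinant D = (0.3026)(0.423) - (-0.02326)(-0.02326) = 0.1275
V_1 = [(6.667)(0.423) - (-0.02326)(6.667)]/D = 23.34 V
V_3 = [(0.3026)(6.667) - (6.667)(-0.02326)]/D = 17.04 V
Power in each resistor, P = (ΔV)²/R:
  P_R1 = (24 - 23.34)²/3.6 = 0.1219 W
  P_R2 = (23.34 - 0)²/620 = 0.8785 W
  P_R3 = (24 - 17.04)²/3.6 = 13.44 W
  P_R4 = (0 - 17.04)²/8.2 = 35.43 W
  P_R5 = (23.34 - 17.04)²/43 = 0.9211 W
P_total = P_R1 + P_R2 + P_R3 + P_R4 + P_R5 = 50.79 W

Final answer: 50.79 W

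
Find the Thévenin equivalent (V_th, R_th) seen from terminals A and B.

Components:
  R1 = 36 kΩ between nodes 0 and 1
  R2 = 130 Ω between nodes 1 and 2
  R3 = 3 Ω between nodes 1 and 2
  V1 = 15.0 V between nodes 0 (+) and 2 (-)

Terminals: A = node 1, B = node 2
Step 1 — V_th is the open-circuit voltage V_A - V_B (nothing connected across the terminals).
Nodal analysis, taking node 2 as the 0 V reference.
Source V1 fixes V_0 = 15 V.
KCL at each unknown node (sum of currents leaving = 0; resistances in Ω):
  Node 1: (V_1 - 15)/36000 + (V_1 - 0)/130 + (V_1 - 0)/3 = 0
Collecting terms: 0.3411 × V_1 = 0.0004167  =>  V_1 = 0.001222 V
V_th = V_1 - V_2 = 0.001222 - 0 = 0.001222 V
Step 2 — R_th: zero the source — replace V1 by a short circuit (node 2 merges into node 0) — and find the resistance seen between A (node 1) and B (node 0).
Reduce the network between node 1 (A) and node 0 (B) by series/parallel combination:
  Rp1 = R1 ‖ R2 ‖ R3 (parallel, all between nodes 0 and 1) = 1/(1/36000 + 1/130 + 1/3) = 2.932 Ω
R_th = 2.932 Ω

Final answer: V_th = 0.001222 V, R_th = 2.932 Ω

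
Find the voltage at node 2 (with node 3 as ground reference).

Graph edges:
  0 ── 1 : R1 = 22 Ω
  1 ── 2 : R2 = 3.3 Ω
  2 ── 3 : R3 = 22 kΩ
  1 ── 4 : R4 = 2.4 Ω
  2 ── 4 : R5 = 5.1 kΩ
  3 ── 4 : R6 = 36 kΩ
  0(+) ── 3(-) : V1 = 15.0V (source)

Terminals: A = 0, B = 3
Nodal analysis, taking node 3 as the 0 V reference.
Source V1 fixes V_0 = 15 V.
KCL at each unknown node (sum of currents leaving = 0; resistances in Ω):
  Node 1: (V_1 - 15)/22 + (V_1 - V_2)/3.3 + (V_1 - V_4)/2.4 = 0
  Node 2: (V_2 - V_1)/3.3 + (V_2 - 0)/22000 + (V_2 - V_4)/5100 = 0
  Node 4: (V_4 - V_1)/2.4 + (V_4 - V_2)/5100 + (V_4 - 0)/36000 = 0
Collecting terms (coefficients in siemens):
  0.7652·V_1 - 0.303·V_2 - 0.4167·V_4 = 0.6818
  0.3033·V_2 - 0.303·V_1 - 0.0001961·V_4 = 0
  0.4169·V_4 - 0.4167·V_1 - 0.0001961·V_2 = 0
Solving these 3 simultaneous equations (Gaussian elimination) gives:
  V_1 = 14.98 V, V_2 = 14.97 V, V_4 = 14.97 V
The requested potential is V_2 = 14.97 V.

Final answer: V_2 = 14.97 V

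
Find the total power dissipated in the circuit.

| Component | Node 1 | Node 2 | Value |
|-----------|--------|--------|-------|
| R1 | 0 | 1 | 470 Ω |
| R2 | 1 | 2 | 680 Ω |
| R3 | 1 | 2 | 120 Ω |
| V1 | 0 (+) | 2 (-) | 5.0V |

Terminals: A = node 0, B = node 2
Nodal analysis, taking node 2 as the 0 V reference.
Source V1 fixes V_0 = 5 V.
KCL at each unknown node (sum of currents leaving = 0; resistances in Ω):
  Node 1: (V_1 - 5)/470 + (V_1 - 0)/680 + (V_1 - 0)/120 = 0
Collecting terms: 0.01193 × V_1 = 0.01064  =>  V_1 = 0.8916 V
Power in each resistor, P = (ΔV)²/R:
  P_R1 = (5 - 0.8916)²/470 = 0.03591 W
  P_R2 = (0.8916 - 0)²/680 = 0.001169 W
  P_R3 = (0.8916 - 0)²/120 = 0.006625 W
P_total = P_R1 + P_R2 + P_R3 = 0.04371 W

Final answer: 0.04371 W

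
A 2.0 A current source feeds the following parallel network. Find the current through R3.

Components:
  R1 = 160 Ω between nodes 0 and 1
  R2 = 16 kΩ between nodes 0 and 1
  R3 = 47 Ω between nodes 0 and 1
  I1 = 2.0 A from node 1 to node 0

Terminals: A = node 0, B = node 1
All resistors sit directly between nodes 0 and 1, so they are in parallel and share one voltage V; the full source current 2 A splits among them.
1/R_par = 1/160 + 1/16000 + 1/47 = 0.02759 S  =>  R_par = 36.25 Ω
V = I × R_par = 2 × 36.25 = 72.49 V
I_R3 = V/R3 = 72.49/47 = 1.542 A

Final answer: 1.542 A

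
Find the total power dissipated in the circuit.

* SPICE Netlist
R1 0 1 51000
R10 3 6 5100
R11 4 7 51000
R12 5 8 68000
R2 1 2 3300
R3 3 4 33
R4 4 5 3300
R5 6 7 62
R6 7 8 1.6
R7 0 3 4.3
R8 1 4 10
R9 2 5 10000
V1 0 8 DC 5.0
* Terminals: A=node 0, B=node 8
Nodal analysis, taking node 8 as the 0 V reference.
Source V1 fixes V_0 = 5 V.
KCL at each unknown node (sum of currents leaving = 0; resistances in Ω):
  Node 1: (V_1 - 5)/51000 + (V_1 - V_2)/3300 + (V_1 - V_4)/10 = 0
  Node 2: (V_2 - V_1)/3300 + (V_2 - V_5)/10000 = 0
  Node 3: (V_3 - V_4)/33 + (V_3 - 5)/4.3 + (V_3 - V_6)/5100 = 0
  Node 4: (V_4 - V_3)/33 + (V_4 - V_5)/3300 + (V_4 - V_1)/10 + (V_4 - V_7)/51000 = 0
  Node 5: (V_5 - V_4)/3300 + (V_5 - V_2)/10000 + (V_5 - 0)/68000 = 0
  Node 6: (V_6 - V_7)/62 + (V_6 - V_3)/5100 = 0
  Node 7: (V_7 - V_6)/62 + (V_7 - 0)/1.6 + (V_7 - V_4)/51000 = 0
Collecting terms (coefficients in siemens):
  0.1003·V_1 - 0.000303·V_2 - 0.1·V_4 = 0.00009804
  0.000403·V_2 - 0.000303·V_1 - 0.0001·V_5 = 0
  0.2631·V_3 - 0.0303·V_4 - 0.0001961·V_6 = 1.163
  0.1306·V_4 - 0.1·V_1 - 0.0303·V_3 - 0.000303·V_5 - 0.00001961·V_7 = 0
  0.0004177·V_5 - 0.0001·V_2 - 0.000303·V_4 = 0
  0.01633·V_6 - 0.0001961·V_3 - 0.01613·V_7 = 0
  0.6411·V_7 - 0.00001961·V_4 - 0.01613·V_6 = 0
Solving these 7 simultaneous equations (Gaussian elimination) gives:
  V_1 = 4.989 V, V_2 = 4.943 V, V_3 = 4.995 V, V_4 = 4.99 V
  V_5 = 4.803 V, V_6 = 0.06168 V, V_7 = 0.001704 V
Power in each resistor, P = (ΔV)²/R:
  P_R1 = (5 - 4.989)²/51000 = 0.000000002192 W
  P_R2 = (4.989 - 4.943)²/3300 = 0.0000006498 W
  P_R3 = (4.995 - 4.99)²/33 = 0.0000009339 W
  P_R4 = (4.99 - 4.803)²/3300 = 0.00001057 W
  P_R5 = (0.06168 - 0.001704)²/62 = 0.00005802 W
  P_R6 = (0.001704 - 0)²/1.6 = 0.000001815 W
  P_R7 = (5 - 4.995)²/4.3 = 0.000005545 W
  P_R8 = (4.989 - 4.99)²/10 = 0.000000001911 W
  P_R9 = (4.943 - 4.803)²/10000 = 0.000001969 W
  P_R10 = (4.995 - 0.06168)²/5100 = 0.004772 W
  P_R11 = (4.99 - 0.001704)²/51000 = 0.0004878 W
  P_R12 = (4.803 - 0)²/68000 = 0.0003392 W
P_total = P_R1 + P_R2 + P_R3 + P_R4 + P_R5 + P_R6 + P_R7 + P_R8 + P_R9 + P_R10 + P_R11 + P_R12 = 0.005679 W

Final answer: 0.005679 W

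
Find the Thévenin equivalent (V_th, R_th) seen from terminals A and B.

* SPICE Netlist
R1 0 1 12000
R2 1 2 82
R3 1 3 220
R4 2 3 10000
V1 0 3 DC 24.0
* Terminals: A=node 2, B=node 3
Step 1 — V_th is the open-circuit voltage V_A - V_B (nothing connected across the terminals).
Nodal analysis, taking node 3 as the 0 V reference.
Source V1 fixes V_0 = 24 V.
KCL at each unknown node (sum of currents leaving = 0; resistances in Ω):
  Node 1: (V_1 - 24)/12000 + (V_1 - V_2)/82 + (V_1 - 0)/220 = 0
  Node 2: (V_2 - V_1)/82 + (V_2 - 0)/10000 = 0
Collecting terms (coefficients in siemens):
  0.01682·V_1 - 0.0122·V_2 = 0.002
  0.0123·V_2 - 0.0122·V_1 = 0
Determinant D = (0.01682)(0.0123) - (-0.0122)(-0.0122) = 0.00005813
V_1 = [(0.002)(0.0123) - (-0.0122)(0)]/D = 0.423 V
V_2 = [(0.01682)(0) - (0.002)(-0.0122)]/D = 0.4196 V
V_th = V_2 - V_3 = 0.4196 - 0 = 0.4196 V
Step 2 — R_th: zero the source — replace V1 by a short circuit (node 3 merges into node 0) — and find the resistance seen between A (node 2) and B (node 0).
Reduce the network between node 2 (A) and node 0 (B) by series/parallel combination:
  Rp1 = R1 ‖ R3 (parallel, both between nodes 0 and 1) = 1/(1/12000 + 1/220) = 216 Ω
  Rs1 = R2 + Rp1 (series, joined only at node 1) = 82 + 216 = 298 Ω
  Rp2 = R4 ‖ Rs1 (parallel, both between nodes 0 and 2) = 1/(1/10000 + 1/298) = 289.4 Ω
R_th = 289.4 Ω

Final answer: V_th = 0.4196 V, R_th = 289.4 Ω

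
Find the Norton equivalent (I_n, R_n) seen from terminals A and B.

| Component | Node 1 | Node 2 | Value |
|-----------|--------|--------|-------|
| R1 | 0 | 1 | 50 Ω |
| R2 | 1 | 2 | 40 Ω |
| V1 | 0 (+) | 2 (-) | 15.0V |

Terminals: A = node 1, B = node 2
Find the Thévenin equivalent first; then I_n = V_th/R_th and R_n = R_th.
Step 1 — V_th is the open-circuit voltage V_A - V_B (nothing connected across the terminals).
Nodal analysis, taking node 2 as the 0 V reference.
Source V1 fixes V_0 = 15 V.
KCL at each unknown node (sum of currents leaving = 0; resistances in Ω):
  Node 1: (V_1 - 15)/50 + (V_1 - 0)/40 = 0
Collecting terms: 0.045 × V_1 = 0.3  =>  V_1 = 6.667 V
V_th = V_1 - V_2 = 6.667 - 0 = 6.667 V
Step 2 — R_th: zero the source — replace V1 by a short circuit (node 2 merges into node 0) — and find the resistance seen between A (node 1) and B (node 0).
Reduce the network between node 1 (A) and node 0 (B) by series/parallel combination:
  Rp1 = R1 ‖ R2 (parallel, both between nodes 0 and 1) = 1/(1/50 + 1/40) = 22.22 Ω
R_th = 22.22 Ω
I_n = V_th/R_th = 6.667/22.22 = 0.3 A, and R_n = R_th = 22.22 Ω

Final answer: I_n = 0.3 A, R_n = 22.22 Ω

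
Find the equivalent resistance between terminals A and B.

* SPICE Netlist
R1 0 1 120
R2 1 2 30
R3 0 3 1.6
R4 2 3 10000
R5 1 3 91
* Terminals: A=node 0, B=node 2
The network is not a plain series/parallel combination. Inject a 1 A test current into terminal A (node 0) and return it from terminal B (node 2); then R_eq = V_A / (1 A).
Nodal analysis, taking node 2 as the 0 V reference.
Current source I_test pushes 1 A into node 0 and draws it out of node 2.
KCL at each unknown node (sum of currents leaving = 0; resistances in Ω):
  Node 0: (V_0 - V_1)/120 + (V_0 - V_3)/1.6 - 1 = 0
  Node 1: (V_1 - V_0)/120 + (V_1 - 0)/30 + (V_1 - V_3)/91 = 0
  Node 3: (V_3 - V_0)/1.6 + (V_3 - V_1)/91 + (V_3 - 0)/10000 = 0
Collecting terms (coefficients in siemens):
  0.6333·V_0 - 0.008333·V_1 - 0.625·V_3 = 1
  0.05266·V_1 - 0.008333·V_0 - 0.01099·V_3 = 0
  0.6361·V_3 - 0.625·V_0 - 0.01099·V_1 = 0
Solving these 3 simultaneous equations (Gaussian elimination) gives:
  V_0 = 81.61 V, V_1 = 29.76 V, V_3 = 80.7 V
R_eq = V_0 / 1 A = 81.61 Ω

Final answer: 81.61 Ω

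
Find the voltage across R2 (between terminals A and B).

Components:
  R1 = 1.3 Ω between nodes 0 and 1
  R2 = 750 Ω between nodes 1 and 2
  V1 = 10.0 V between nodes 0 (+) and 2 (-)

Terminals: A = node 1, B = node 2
R1 and R2 are in series across V1 (node 0 → node 1 → node 2), and the output A–B is taken across R2, so this is a voltage divider.
Series current: I = V1/(R1 + R2) = 10/(1.3 + 750) = 10/751.3 = 0.01331 A
V_R2 = I × R2 = V1 × R2/(R1 + R2) = 10 × 750/751.3 = 9.983 V

Final answer: 9.983 V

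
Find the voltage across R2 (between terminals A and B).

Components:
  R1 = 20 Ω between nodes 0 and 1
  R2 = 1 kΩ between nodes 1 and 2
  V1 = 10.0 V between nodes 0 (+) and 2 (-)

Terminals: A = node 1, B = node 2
R1 and R2 are in series across V1 (node 0 → node 1 → node 2), and the output A–B is taken across R2, so this is a voltage divider.
Series current: I = V1/(R1 + R2) = 10/(20 + 1000) = 10/1020 = 0.009804 A
V_R2 = I × R2 = V1 × R2/(R1 + R2) = 10 × 1000/1020 = 9.804 V

Final answer: 9.804 V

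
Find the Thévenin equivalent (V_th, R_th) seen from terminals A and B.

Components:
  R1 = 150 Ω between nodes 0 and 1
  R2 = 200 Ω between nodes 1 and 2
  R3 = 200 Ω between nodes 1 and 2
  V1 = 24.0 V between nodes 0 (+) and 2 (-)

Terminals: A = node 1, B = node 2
Step 1 — V_th is the open-circuit voltage V_A - V_B (nothing connected across the terminals).
Nodal analysis, taking node 2 as the 0 V reference.
Source V1 fixes V_0 = 24 V.
KCL at each unknown node (sum of currents leaving = 0; resistances in Ω):
  Node 1: (V_1 - 24)/150 + (V_1 - 0)/200 + (V_1 - 0)/200 = 0
Collecting terms: 0.01667 × V_1 = 0.16  =>  V_1 = 9.6 V
V_th = V_1 - V_2 = 9.6 - 0 = 9.6 V
Step 2 — R_th: zero the source — replace V1 by a short circuit (node 2 merges into node 0) — and find the resistance seen between A (node 1) and B (node 0).
Reduce the network between node 1 (A) and node 0 (B) by series/parallel combination:
  Rp1 = R1 ‖ R2 ‖ R3 (parallel, all between nodes 0 and 1) = 1/(1/150 + 1/200 + 1/200) = 60 Ω
R_th = 60 Ω

Final answer: V_th = 9.6 V, R_th = 60 Ω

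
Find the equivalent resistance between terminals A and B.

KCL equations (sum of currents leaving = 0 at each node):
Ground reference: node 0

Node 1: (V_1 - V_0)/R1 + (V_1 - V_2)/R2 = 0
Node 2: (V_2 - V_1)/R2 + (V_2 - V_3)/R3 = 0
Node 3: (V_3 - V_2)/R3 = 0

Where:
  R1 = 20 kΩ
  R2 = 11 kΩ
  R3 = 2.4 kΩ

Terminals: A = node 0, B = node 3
Reduce the network between node 0 (A) and node 3 (B) by series/parallel combination:
  Rs1 = R1 + R2 (series, joined only at node 1) = 20000 + 11000 = 31000 Ω
  Rs2 = R3 + Rs1 (series, joined only at node 2) = 2400 + 31000 = 33400 Ω
R_eq = 33.4 kΩ

Final answer: 33.4 kΩ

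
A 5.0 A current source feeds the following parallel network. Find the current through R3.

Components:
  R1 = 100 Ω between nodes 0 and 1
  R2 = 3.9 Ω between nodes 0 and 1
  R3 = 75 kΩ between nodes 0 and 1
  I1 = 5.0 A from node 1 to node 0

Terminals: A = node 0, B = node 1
All resistors sit directly between nodes 0 and 1, so they are in parallel and share one voltage V; the full source current 5 A splits among them.
1/R_par = 1/100 + 1/3.9 + 1/75000 = 0.2664 S  =>  R_par = 3.753 Ω
V = I × R_par = 5 × 3.753 = 18.77 V
I_R3 = V/R3 = 18.77/75000 = 0.0002502 A

Final answer: 0.0002502 A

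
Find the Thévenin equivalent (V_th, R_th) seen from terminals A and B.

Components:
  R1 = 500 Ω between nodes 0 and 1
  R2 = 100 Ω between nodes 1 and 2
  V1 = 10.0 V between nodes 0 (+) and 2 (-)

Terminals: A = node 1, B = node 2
Step 1 — V_th is the open-circuit voltage V_A - V_B (nothing connected across the terminals).
Nodal analysis, taking node 2 as the 0 V reference.
Source V1 fixes V_0 = 10 V.
KCL at each unknown node (sum of currents leaving = 0; resistances in Ω):
  Node 1: (V_1 - 10)/500 + (V_1 - 0)/100 = 0
Collecting terms: 0.012 × V_1 = 0.02  =>  V_1 = 1.667 V
V_th = V_1 - V_2 = 1.667 - 0 = 1.667 V
Step 2 — R_th: zero the source — replace V1 by a short circuit (node 2 merges into node 0) — and find the resistance seen between A (node 1) and B (node 0).
Reduce the network between node 1 (A) and node 0 (B) by series/parallel combination:
  Rp1 = R1 ‖ R2 (parallel, both between nodes 0 and 1) = 1/(1/500 + 1/100) = 83.33 Ω
R_th = 83.33 Ω

Final answer: V_th = 1.667 V, R_th = 83.33 Ω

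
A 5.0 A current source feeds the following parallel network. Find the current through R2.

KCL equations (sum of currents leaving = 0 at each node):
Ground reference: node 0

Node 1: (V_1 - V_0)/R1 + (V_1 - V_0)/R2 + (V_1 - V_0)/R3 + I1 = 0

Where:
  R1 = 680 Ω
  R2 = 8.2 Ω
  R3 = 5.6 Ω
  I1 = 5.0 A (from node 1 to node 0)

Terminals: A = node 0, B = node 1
All resistors sit directly between nodes 0 and 1, so they are in parallel and share one voltage V; the full source current 5 A splits among them.
1/R_par = 1/680 + 1/8.2 + 1/5.6 = 0.302 S  =>  R_par = 3.311 Ω
V = I × R_par = 5 × 3.311 = 16.56 V
I_R2 = V/R2 = 16.56/8.2 = 2.019 A

Final answer: 2.019 A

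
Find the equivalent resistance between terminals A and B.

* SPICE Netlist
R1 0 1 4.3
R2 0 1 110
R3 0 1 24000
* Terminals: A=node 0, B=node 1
Reduce the network between node 0 (A) and node 1 (B) by series/parallel combination:
  Rp1 = R1 ‖ R2 ‖ R3 (parallel, all between nodes 0 and 1) = 1/(1/4.3 + 1/110 + 1/24000) = 4.138 Ω
R_eq = 4.138 Ω

Final answer: 4.138 Ω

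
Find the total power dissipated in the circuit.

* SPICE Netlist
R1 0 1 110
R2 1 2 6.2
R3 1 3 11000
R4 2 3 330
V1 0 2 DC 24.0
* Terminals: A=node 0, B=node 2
Nodal analysis, taking node 2 as the 0 V reference.
Source V1 fixes V_0 = 24 V.
KCL at each unknown node (sum of currents leaving = 0; resistances in Ω):
  Node 1: (V_1 - 24)/110 + (V_1 - 0)/6.2 + (V_1 - V_3)/11000 = 0
  Node 3: (V_3 - V_1)/11000 + (V_3 - 0)/330 = 0
Collecting terms (coefficients in siemens):
  0.1705·V_1 - 0.00009091·V_3 = 0.2182
  0.003121·V_3 - 0.00009091·V_1 = 0
Determinant D = (0.1705)(0.003121) - (-0.00009091)(-0.00009091) = 0.0005321
V_1 = [(0.2182)(0.003121) - (-0.00009091)(0)]/D = 1.28 V
V_3 = [(0.1705)(0) - (0.2182)(-0.00009091)]/D = 0.03728 V
Power in each resistor, P = (ΔV)²/R:
  P_R1 = (24 - 1.28)²/110 = 4.693 W
  P_R2 = (1.28 - 0)²/6.2 = 0.2642 W
  P_R3 = (1.28 - 0.03728)²/11000 = 0.0001404 W
  P_R4 = (0 - 0.03728)²/330 = 0.000004211 W
P_total = P_R1 + P_R2 + P_R3 + P_R4 = 4.957 W

Final answer: 4.957 W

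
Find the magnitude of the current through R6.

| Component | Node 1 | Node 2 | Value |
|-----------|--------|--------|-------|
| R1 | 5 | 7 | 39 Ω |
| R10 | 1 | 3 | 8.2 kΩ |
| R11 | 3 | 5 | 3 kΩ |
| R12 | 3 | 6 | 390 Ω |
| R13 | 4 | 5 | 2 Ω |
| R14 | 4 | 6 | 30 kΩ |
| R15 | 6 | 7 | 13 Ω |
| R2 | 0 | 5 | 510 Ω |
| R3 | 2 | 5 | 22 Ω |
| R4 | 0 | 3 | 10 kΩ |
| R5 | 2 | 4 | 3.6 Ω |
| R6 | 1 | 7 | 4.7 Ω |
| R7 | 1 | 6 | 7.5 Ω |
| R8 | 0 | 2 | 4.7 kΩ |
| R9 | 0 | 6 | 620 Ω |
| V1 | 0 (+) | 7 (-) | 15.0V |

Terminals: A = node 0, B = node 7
Nodal analysis, taking node 7 as the 0 V reference.
Source V1 fixes V_0 = 15 V.
KCL at each unknown node (sum of currents leaving = 0; resistances in Ω):
  Node 1: (V_1 - 0)/4.7 + (V_1 - V_6)/7.5 + (V_1 - V_3)/8200 = 0
  Node 2: (V_2 - V_5)/22 + (V_2 - V_4)/3.6 + (V_2 - 15)/4700 = 0
  Node 3: (V_3 - 15)/10000 + (V_3 - V_1)/8200 + (V_3 - V_5)/3000 + (V_3 - V_6)/390 = 0
  Node 4: (V_4 - V_2)/3.6 + (V_4 - V_5)/2 + (V_4 - V_6)/30000 = 0
  Node 5: (V_5 - 0)/39 + (V_5 - 15)/510 + (V_5 - V_2)/22 + (V_5 - V_3)/3000 + (V_5 - V_4)/2 = 0
  Node 6: (V_6 - V_1)/7.5 + (V_6 - 15)/620 + (V_6 - V_3)/390 + (V_6 - V_4)/30000 + (V_6 - 0)/13 = 0
Collecting terms (coefficients in siemens):
  0.3462·V_1 - 0.000122·V_3 - 0.1333·V_6 = 0
  0.3234·V_2 - 0.2778·V_4 - 0.04545·V_5 = 0.003191
  0.003119·V_3 - 0.000122·V_1 - 0.0003333·V_5 - 0.002564·V_6 = 0.0015
  0.7778·V_4 - 0.2778·V_2 - 0.5·V_5 - 0.00003333·V_6 = 0
  0.5734·V_5 - 0.04545·V_2 - 0.0003333·V_3 - 0.5·V_4 = 0.02941
  0.2145·V_6 - 0.1333·V_1 - 0.002564·V_3 - 0.00003333·V_4 = 0.02419
Solving these 6 simultaneous equations (Gaussian elimination) gives:
  V_1 = 0.06203 V, V_2 = 1.179 V, V_3 = 0.7397 V, V_4 = 1.17 V
  V_5 = 1.166 V, V_6 = 0.1604 V
I_R6 = (V_1 - V_7)/R6 = (0.06203 - 0)/4.7 = 0.0132 A
|I_R6| = 0.0132 A

Final answer: |I_R6| = 0.0132 A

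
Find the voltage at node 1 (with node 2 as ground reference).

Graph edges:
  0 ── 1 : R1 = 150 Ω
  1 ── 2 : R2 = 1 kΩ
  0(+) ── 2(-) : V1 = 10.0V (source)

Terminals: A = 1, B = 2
Nodal analysis, taking node 2 as the 0 V reference.
Source V1 fixes V_0 = 10 V.
KCL at each unknown node (sum of currents leaving = 0; resistances in Ω):
  Node 1: (V_1 - 10)/150 + (V_1 - 0)/1000 = 0
Collecting terms: 0.007667 × V_1 = 0.06667  =>  V_1 = 8.696 V
The requested potential is V_1 = 8.696 V.

Final answer: V_1 = 8.696 V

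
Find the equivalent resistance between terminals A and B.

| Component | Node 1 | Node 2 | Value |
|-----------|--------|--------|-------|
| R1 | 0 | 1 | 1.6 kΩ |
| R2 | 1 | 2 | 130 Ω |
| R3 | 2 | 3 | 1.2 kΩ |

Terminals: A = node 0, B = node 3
Reduce the network between node 0 (A) and node 3 (B) by series/parallel combination:
  Rs1 = R1 + R2 (series, joined only at node 1) = 1600 + 130 = 1730 Ω
  Rs2 = R3 + Rs1 (series, joined only at node 2) = 1200 + 1730 = 2930 Ω
R_eq = 2.93 kΩ

Final answer: 2.93 kΩ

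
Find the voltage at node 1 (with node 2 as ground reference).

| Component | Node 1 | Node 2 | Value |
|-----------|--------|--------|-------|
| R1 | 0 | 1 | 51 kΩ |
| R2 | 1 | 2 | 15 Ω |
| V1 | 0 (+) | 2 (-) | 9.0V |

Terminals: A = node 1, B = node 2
Nodal analysis, taking node 2 as the 0 V reference.
Source V1 fixes V_0 = 9 V.
KCL at each unknown node (sum of currents leaving = 0; resistances in Ω):
  Node 1: (V_1 - 9)/51000 + (V_1 - 0)/15 = 0
Collecting terms: 0.06669 × V_1 = 0.0001765  =>  V_1 = 0.002646 V
The requested potential is V_1 = 0.002646 V.

Final answer: V_1 = 0.002646 V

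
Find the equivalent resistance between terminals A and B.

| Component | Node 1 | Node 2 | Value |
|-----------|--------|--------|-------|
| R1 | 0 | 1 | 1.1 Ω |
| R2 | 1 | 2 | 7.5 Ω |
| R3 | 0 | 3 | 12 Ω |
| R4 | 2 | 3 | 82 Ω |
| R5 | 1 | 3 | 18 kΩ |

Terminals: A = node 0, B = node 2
The network is not a plain series/parallel combination. Inject a 1 A test current into terminal A (node 0) and return it from terminal B (node 2); then R_eq = V_A / (1 A).
Nodal analysis, taking node 2 as the 0 V reference.
Current source I_test pushes 1 A into node 0 and draws it out of node 2.
KCL at each unknown node (sum of currents leaving = 0; resistances in Ω):
  Node 0: (V_0 - V_1)/1.1 + (V_0 - V_3)/12 - 1 = 0
  Node 1: (V_1 - V_0)/1.1 + (V_1 - 0)/7.5 + (V_1 - V_3)/18000 = 0
  Node 3: (V_3 - V_0)/12 + (V_3 - V_1)/18000 + (V_3 - 0)/82 = 0
Collecting terms (coefficients in siemens):
  0.9924·V_0 - 0.9091·V_1 - 0.08333·V_3 = 1
  1.042·V_1 - 0.9091·V_0 - 0.00005556·V_3 = 0
  0.09558·V_3 - 0.08333·V_0 - 0.00005556·V_1 = 0
Solving these 3 simultaneous equations (Gaussian elimination) gives:
  V_0 = 7.879 V, V_1 = 6.871 V, V_3 = 6.873 V
R_eq = V_0 / 1 A = 7.879 Ω

Final answer: 7.879 Ω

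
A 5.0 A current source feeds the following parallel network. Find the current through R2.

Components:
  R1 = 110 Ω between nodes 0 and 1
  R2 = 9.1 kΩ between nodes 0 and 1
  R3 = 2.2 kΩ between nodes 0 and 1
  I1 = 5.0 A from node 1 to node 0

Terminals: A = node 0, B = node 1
All resistors sit directly between nodes 0 and 1, so they are in parallel and share one voltage V; the full source current 5 A splits among them.
1/R_par = 1/110 + 1/9100 + 1/2200 = 0.009655 S  =>  R_par = 103.6 Ω
V = I × R_par = 5 × 103.6 = 517.8 V
I_R2 = V/R2 = 517.8/9100 = 0.05691 A

Final answer: 0.05691 A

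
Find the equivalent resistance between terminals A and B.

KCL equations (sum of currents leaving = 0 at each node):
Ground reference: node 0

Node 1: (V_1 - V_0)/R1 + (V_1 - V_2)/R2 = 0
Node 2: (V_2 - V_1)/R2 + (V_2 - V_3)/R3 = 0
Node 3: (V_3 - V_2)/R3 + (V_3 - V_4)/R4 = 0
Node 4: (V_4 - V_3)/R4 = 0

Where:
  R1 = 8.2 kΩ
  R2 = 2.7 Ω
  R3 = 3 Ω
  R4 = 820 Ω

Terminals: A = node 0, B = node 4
Reduce the network between node 0 (A) and node 4 (B) by series/parallel combination:
  Rs1 = R1 + R2 (series, joined only at node 1) = 8200 + 2.7 = 8203 Ω
  Rs2 = R3 + Rs1 (series, joined only at node 2) = 3 + 8203 = 8206 Ω
  Rs3 = R4 + Rs2 (series, joined only at node 3) = 820 + 8206 = 9026 Ω
R_eq = 9.026 kΩ

Final answer: 9.026 kΩ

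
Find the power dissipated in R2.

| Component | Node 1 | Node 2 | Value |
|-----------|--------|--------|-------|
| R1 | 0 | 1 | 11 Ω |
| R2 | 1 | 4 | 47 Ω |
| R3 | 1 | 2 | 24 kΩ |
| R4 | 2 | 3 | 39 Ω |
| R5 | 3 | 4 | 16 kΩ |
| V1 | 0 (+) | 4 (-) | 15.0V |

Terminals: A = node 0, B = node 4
Nodal analysis, taking node 4 as the 0 V reference.
Source V1 fixes V_0 = 15 V.
KCL at each unknown node (sum of currents leaving = 0; resistances in Ω):
  Node 1: (V_1 - 15)/11 + (V_1 - 0)/47 + (V_1 - V_2)/24000 = 0
  Node 2: (V_2 - V_1)/24000 + (V_2 - V_3)/39 = 0
  Node 3: (V_3 - V_2)/39 + (V_3 - 0)/16000 = 0
Collecting terms (coefficients in siemens):
  0.1122·V_1 - 0.00004167·V_2 = 1.364
  0.02568·V_2 - 0.00004167·V_1 - 0.02564·V_3 = 0
  0.0257·V_3 - 0.02564·V_2 = 0
Solving these 3 simultaneous equations (Gaussian elimination) gives:
  V_1 = 12.15 V, V_2 = 4.868 V, V_3 = 4.856 V
I_R2 = (V_1 - V_4)/R2 = (12.15 - 0)/47 = 0.2586 A
P_R2 = I_R2² × R2 = (0.2586)² × 47 = 3.142 W

Final answer: 3.142 W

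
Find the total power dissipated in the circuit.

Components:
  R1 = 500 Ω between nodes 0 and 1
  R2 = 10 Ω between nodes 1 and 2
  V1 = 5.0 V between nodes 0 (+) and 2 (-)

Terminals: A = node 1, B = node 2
Nodal analysis, taking node 2 as the 0 V reference.
Source V1 fixes V_0 = 5 V.
KCL at each unknown node (sum of currents leaving = 0; resistances in Ω):
  Node 1: (V_1 - 5)/500 + (V_1 - 0)/10 = 0
Collecting terms: 0.102 × V_1 = 0.01  =>  V_1 = 0.09804 V
Power in each resistor, P = (ΔV)²/R:
  P_R1 = (5 - 0.09804)²/500 = 0.04806 W
  P_R2 = (0.09804 - 0)²/10 = 0.0009612 W
P_total = P_R1 + P_R2 = 0.04902 W

Final answer: 0.04902 W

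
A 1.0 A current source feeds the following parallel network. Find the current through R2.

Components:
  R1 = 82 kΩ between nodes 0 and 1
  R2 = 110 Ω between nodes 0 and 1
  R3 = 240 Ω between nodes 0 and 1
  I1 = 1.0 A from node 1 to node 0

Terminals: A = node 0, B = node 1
All resistors sit directly between nodes 0 and 1, so they are in parallel and share one voltage V; the full source current 1 A splits among them.
1/R_par = 1/82000 + 1/110 + 1/240 = 0.01327 S  =>  R_par = 75.36 Ω
V = I × R_par = 1 × 75.36 = 75.36 V
I_R2 = V/R2 = 75.36/110 = 0.6851 A

Final answer: 0.6851 A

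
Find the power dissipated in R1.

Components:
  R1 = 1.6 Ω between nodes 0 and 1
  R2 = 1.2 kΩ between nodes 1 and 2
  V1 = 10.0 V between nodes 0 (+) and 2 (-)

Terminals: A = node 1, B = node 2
Nodal analysis, taking node 2 as the 0 V reference.
Source V1 fixes V_0 = 10 V.
KCL at each unknown node (sum of currents leaving = 0; resistances in Ω):
  Node 1: (V_1 - 10)/1.6 + (V_1 - 0)/1200 = 0
Collecting terms: 0.6258 × V_1 = 6.25  =>  V_1 = 9.987 V
I_R1 = (V_0 - V_1)/R1 = (10 - 9.987)/1.6 = 0.008322 A
P_R1 = I_R1² × R1 = (0.008322)² × 1.6 = 0.0001108 W

Final answer: 0.0001108 W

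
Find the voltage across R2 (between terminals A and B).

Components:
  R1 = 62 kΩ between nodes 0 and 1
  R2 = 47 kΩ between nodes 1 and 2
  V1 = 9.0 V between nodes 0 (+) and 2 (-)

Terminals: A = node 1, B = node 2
R1 and R2 are in series across V1 (node 0 → node 1 → node 2), and the output A–B is taken across R2, so this is a voltage divider.
Series current: I = V1/(R1 + R2) = 9/(62000 + 47000) = 9/109000 = 0.00008257 A
V_R2 = I × R2 = V1 × R2/(R1 + R2) = 9 × 47000/109000 = 3.881 V

Final answer: 3.881 V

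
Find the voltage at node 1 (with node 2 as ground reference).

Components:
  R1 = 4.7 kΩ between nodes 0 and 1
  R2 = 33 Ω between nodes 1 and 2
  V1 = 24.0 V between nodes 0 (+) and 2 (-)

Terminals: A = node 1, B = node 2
Nodal analysis, taking node 2 as the 0 V reference.
Source V1 fixes V_0 = 24 V.
KCL at each unknown node (sum of currents leaving = 0; resistances in Ω):
  Node 1: (V_1 - 24)/4700 + (V_1 - 0)/33 = 0
Collecting terms: 0.03052 × V_1 = 0.005106  =>  V_1 = 0.1673 V
The requested potential is V_1 = 0.1673 V.

Final answer: V_1 = 0.1673 V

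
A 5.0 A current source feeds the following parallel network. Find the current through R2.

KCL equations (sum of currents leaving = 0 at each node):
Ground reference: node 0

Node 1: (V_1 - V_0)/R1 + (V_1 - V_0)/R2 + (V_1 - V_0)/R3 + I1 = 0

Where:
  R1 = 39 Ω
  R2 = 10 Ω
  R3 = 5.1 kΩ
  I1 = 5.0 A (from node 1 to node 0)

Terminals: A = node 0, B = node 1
All resistors sit directly between nodes 0 and 1, so they are in parallel and share one voltage V; the full source current 5 A splits among them.
1/R_par = 1/39 + 1/10 + 1/5100 = 0.1258 S  =>  R_par = 7.947 Ω
V = I × R_par = 5 × 7.947 = 39.73 V
I_R2 = V/R2 = 39.73/10 = 3.973 A

Final answer: 3.973 A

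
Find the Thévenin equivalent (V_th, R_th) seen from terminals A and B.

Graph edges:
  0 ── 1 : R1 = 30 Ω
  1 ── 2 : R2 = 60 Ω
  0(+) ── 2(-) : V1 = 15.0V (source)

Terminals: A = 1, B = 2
Step 1 — V_th is the open-circuit voltage V_A - V_B (nothing connected across the terminals).
Nodal analysis, taking node 2 as the 0 V reference.
Source V1 fixes V_0 = 15 V.
KCL at each unknown node (sum of currents leaving = 0; resistances in Ω):
  Node 1: (V_1 - 15)/30 + (V_1 - 0)/60 = 0
Collecting terms: 0.05 × V_1 = 0.5  =>  V_1 = 10 V
V_th = V_1 - V_2 = 10 - 0 = 10 V
Step 2 — R_th: zero the source — replace V1 by a short circuit (node 2 merges into node 0) — and find the resistance seen between A (node 1) and B (node 0).
Reduce the network between node 1 (A) and node 0 (B) by series/parallel combination:
  Rp1 = R1 ‖ R2 (parallel, both between nodes 0 and 1) = 1/(1/30 + 1/60) = 20 Ω
R_th = 20 Ω

Final answer: V_th = 10 V, R_th = 20 Ω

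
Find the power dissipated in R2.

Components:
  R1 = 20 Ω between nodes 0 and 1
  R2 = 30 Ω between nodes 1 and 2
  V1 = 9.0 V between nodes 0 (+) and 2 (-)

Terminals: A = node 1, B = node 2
Nodal analysis, taking node 2 as the 0 V reference.
Source V1 fixes V_0 = 9 V.
KCL at each unknown node (sum of currents leaving = 0; resistances in Ω):
  Node 1: (V_1 - 9)/20 + (V_1 - 0)/30 = 0
Collecting terms: 0.08333 × V_1 = 0.45  =>  V_1 = 5.4 V
I_R2 = (V_1 - V_2)/R2 = (5.4 - 0)/30 = 0.18 A
P_R2 = I_R2² × R2 = (0.18)² × 30 = 0.972 W

Final answer: 0.972 W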